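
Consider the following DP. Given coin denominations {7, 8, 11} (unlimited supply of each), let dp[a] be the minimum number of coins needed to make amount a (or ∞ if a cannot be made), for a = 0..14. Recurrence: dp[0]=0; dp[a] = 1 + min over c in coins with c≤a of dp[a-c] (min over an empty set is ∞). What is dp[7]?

 a  0  1  2  3  4  5  6  7  8  9 10 11 12 13 14
dp  0  -  -  -  -  -  -  1  1  -  -  1  -  -  2
(- denotes ∞ / unreachable)

1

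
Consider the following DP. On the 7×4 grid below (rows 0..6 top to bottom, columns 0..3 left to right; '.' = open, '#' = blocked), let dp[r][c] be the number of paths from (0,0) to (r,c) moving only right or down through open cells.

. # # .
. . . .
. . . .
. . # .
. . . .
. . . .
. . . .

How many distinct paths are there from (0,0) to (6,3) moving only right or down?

r\c   0   1   2   3
  0   1   0   0   0
  1   1   1   1   1
  2   1   2   3   4
  3   1   3   0   4
  4   1   4   4   8
  5   1   5   9  17
  6   1   6  15  32

32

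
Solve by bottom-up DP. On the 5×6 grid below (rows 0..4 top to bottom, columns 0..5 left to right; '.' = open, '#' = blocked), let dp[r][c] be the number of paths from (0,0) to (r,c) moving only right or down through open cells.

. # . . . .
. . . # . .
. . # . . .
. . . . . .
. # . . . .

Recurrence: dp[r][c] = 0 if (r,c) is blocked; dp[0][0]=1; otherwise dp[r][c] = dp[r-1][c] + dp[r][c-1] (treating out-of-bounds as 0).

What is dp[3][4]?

r\c   0   1   2   3   4   5
  0   1   0   0   0   0   0
  1   1   1   1   0   0   0
  2   1   2   0   0   0   0
  3   1   3   3   3   3   3
  4   1   0   3   6   9  12

3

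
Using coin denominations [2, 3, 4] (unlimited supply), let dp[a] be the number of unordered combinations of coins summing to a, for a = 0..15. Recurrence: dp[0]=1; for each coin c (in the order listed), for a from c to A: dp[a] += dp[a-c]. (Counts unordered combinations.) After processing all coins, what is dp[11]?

after  coin     0     1     2     3     4     5     6     7     8     9    10    11    12    13    14    15
          2     1     0     1     0     1     0     1     0     1     0     1     0     1     0     1     0
          3     1     0     1     1     1     1     2     1     2     2     2     2     3     2     3     3
          4     1     0     1     1     2     1     3     2     4     3     5     4     7     5     8     7

4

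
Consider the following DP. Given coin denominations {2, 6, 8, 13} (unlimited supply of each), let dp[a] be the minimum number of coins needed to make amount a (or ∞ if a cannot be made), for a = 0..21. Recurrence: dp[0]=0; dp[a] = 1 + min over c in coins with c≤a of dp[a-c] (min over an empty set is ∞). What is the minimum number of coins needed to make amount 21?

 a  0  1  2  3  4  5  6  7  8  9 10 11 12 13 14 15 16 17 18 19 20 21
dp  0  -  1  -  2  -  1  -  1  -  2  -  2  1  2  2  2  3  3  2  3  2
(- denotes ∞ / unreachable)

2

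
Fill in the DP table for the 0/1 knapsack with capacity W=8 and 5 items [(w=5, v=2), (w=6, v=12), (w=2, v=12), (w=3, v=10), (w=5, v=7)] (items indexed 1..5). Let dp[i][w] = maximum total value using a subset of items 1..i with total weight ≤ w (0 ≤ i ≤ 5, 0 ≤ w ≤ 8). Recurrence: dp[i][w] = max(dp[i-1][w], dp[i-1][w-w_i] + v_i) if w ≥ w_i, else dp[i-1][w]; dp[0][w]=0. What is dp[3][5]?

12

i\w   0   1   2   3   4   5   6   7   8
  0   0   0   0   0   0   0   0   0   0
  1   0   0   0   0   0   2   2   2   2
  2   0   0   0   0   0   2  12  12  12
  3   0   0  12  12  12  12  12  14  24
  4   0   0  12  12  12  22  22  22  24
  5   0   0  12  12  12  22  22  22  24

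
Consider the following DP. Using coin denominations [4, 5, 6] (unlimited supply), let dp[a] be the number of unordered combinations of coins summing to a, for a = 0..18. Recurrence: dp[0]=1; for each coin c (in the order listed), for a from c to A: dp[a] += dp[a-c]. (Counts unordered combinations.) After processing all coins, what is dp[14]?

2

after  coin     0     1     2     3     4     5     6     7     8     9    10    11    12    13    14    15    16    17    18
          4     1     0     0     0     1     0     0     0     1     0     0     0     1     0     0     0     1     0     0
          5     1     0     0     0     1     1     0     0     1     1     1     0     1     1     1     1     1     1     1
          6     1     0     0     0     1     1     1     0     1     1     2     1     2     1     2     2     3     2     3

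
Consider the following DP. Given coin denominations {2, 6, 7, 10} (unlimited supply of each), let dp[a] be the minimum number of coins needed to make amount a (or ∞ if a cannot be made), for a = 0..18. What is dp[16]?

 a  0  1  2  3  4  5  6  7  8  9 10 11 12 13 14 15 16 17 18
dp  0  -  1  -  2  -  1  1  2  2  1  3  2  2  2  3  2  2  3
(- denotes ∞ / unreachable)

2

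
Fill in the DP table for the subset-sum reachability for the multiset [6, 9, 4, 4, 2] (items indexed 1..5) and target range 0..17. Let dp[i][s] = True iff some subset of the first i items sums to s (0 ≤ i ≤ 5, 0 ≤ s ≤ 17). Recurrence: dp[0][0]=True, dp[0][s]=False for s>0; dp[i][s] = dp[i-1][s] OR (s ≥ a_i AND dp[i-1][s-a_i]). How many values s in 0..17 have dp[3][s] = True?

i\s   0   1   2   3   4   5   6   7   8   9  10  11  12  13  14  15  16  17
  0   T   F   F   F   F   F   F   F   F   F   F   F   F   F   F   F   F   F
  1   T   F   F   F   F   F   T   F   F   F   F   F   F   F   F   F   F   F
  2   T   F   F   F   F   F   T   F   F   T   F   F   F   F   F   T   F   F
  3   T   F   F   F   T   F   T   F   F   T   T   F   F   T   F   T   F   F
  4   T   F   F   F   T   F   T   F   T   T   T   F   F   T   T   T   F   T
  5   T   F   T   F   T   F   T   F   T   T   T   T   T   T   T   T   T   T

7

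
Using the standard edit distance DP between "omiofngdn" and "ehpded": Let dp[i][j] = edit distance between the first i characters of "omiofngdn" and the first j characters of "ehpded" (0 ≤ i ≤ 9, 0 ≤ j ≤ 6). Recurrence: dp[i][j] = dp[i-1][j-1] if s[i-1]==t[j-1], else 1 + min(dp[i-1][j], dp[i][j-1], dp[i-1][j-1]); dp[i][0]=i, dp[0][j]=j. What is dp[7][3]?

7

   ''  e  h  p  d  e  d
''  0  1  2  3  4  5  6
 o  1  1  2  3  4  5  6
 m  2  2  2  3  4  5  6
 i  3  3  3  3  4  5  6
 o  4  4  4  4  4  5  6
 f  5  5  5  5  5  5  6
 n  6  6  6  6  6  6  6
 g  7  7  7  7  7  7  7
 d  8  8  8  8  7  8  7
 n  9  9  9  9  8  8  8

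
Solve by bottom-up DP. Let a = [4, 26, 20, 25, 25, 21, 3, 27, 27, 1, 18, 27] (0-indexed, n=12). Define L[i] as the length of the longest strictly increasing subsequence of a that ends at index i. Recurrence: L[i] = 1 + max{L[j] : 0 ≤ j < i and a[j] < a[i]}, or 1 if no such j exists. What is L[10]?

   i    0    1    2    3    4    5    6    7    8    9   10   11
a[i]    4   26   20   25   25   21    3   27   27    1   18   27
L[i]    1    2    2    3    3    3    1    4    4    1    2    4

2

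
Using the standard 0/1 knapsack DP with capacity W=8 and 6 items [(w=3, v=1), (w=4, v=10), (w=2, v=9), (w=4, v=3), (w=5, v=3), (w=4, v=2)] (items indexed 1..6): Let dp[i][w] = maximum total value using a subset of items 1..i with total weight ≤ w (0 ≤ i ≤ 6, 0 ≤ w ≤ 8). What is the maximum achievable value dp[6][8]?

19

i\w   0   1   2   3   4   5   6   7   8
  0   0   0   0   0   0   0   0   0   0
  1   0   0   0   1   1   1   1   1   1
  2   0   0   0   1  10  10  10  11  11
  3   0   0   9   9  10  10  19  19  19
  4   0   0   9   9  10  10  19  19  19
  5   0   0   9   9  10  10  19  19  19
  6   0   0   9   9  10  10  19  19  19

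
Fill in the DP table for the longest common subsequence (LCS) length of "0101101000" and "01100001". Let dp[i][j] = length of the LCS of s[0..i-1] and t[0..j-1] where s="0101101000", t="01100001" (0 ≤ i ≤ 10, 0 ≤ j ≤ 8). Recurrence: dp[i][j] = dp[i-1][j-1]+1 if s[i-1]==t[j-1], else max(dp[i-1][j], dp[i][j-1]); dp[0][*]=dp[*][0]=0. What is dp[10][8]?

   ''  0  1  1  0  0  0  0  1
''  0  0  0  0  0  0  0  0  0
 0  0  1  1  1  1  1  1  1  1
 1  0  1  2  2  2  2  2  2  2
 0  0  1  2  2  3  3  3  3  3
 1  0  1  2  3  3  3  3  3  4
 1  0  1  2  3  3  3  3  3  4
 0  0  1  2  3  4  4  4  4  4
 1  0  1  2  3  4  4  4  4  5
 0  0  1  2  3  4  5  5  5  5
 0  0  1  2  3  4  5  6  6  6
 0  0  1  2  3  4  5  6  7  7

7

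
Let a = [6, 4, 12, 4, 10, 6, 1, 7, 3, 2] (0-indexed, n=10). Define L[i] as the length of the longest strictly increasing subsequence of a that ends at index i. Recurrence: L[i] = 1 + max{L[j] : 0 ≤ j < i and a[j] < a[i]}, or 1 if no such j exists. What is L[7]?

3

   i    0    1    2    3    4    5    6    7    8    9
a[i]    6    4   12    4   10    6    1    7    3    2
L[i]    1    1    2    1    2    2    1    3    2    2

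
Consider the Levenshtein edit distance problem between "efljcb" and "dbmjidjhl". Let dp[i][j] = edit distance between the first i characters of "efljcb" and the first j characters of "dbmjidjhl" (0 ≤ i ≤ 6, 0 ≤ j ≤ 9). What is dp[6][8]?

7

   ''  d  b  m  j  i  d  j  h  l
''  0  1  2  3  4  5  6  7  8  9
 e  1  1  2  3  4  5  6  7  8  9
 f  2  2  2  3  4  5  6  7  8  9
 l  3  3  3  3  4  5  6  7  8  8
 j  4  4  4  4  3  4  5  6  7  8
 c  5  5  5  5  4  4  5  6  7  8
 b  6  6  5  6  5  5  5  6  7  8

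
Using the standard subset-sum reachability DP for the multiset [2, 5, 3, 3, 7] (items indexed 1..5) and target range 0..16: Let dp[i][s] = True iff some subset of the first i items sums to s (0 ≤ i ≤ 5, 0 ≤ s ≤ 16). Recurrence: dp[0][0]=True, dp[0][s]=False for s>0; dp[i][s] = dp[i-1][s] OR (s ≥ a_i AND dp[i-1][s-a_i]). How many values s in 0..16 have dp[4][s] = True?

10

i\s   0   1   2   3   4   5   6   7   8   9  10  11  12  13  14  15  16
  0   T   F   F   F   F   F   F   F   F   F   F   F   F   F   F   F   F
  1   T   F   T   F   F   F   F   F   F   F   F   F   F   F   F   F   F
  2   T   F   T   F   F   T   F   T   F   F   F   F   F   F   F   F   F
  3   T   F   T   T   F   T   F   T   T   F   T   F   F   F   F   F   F
  4   T   F   T   T   F   T   T   T   T   F   T   T   F   T   F   F   F
  5   T   F   T   T   F   T   T   T   T   T   T   T   T   T   T   T   F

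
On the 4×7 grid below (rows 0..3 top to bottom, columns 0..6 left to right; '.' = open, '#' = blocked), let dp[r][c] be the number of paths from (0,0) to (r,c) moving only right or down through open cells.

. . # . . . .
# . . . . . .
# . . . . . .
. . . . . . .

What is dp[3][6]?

r\c   0   1   2   3   4   5   6
  0   1   1   0   0   0   0   0
  1   0   1   1   1   1   1   1
  2   0   1   2   3   4   5   6
  3   0   1   3   6  10  15  21

21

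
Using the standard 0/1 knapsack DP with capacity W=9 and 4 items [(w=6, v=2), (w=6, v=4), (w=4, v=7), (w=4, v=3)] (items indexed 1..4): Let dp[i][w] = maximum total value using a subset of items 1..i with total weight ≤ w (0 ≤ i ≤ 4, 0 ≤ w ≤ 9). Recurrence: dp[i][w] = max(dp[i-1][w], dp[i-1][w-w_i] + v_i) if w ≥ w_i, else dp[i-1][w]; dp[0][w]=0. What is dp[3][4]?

7

i\w   0   1   2   3   4   5   6   7   8   9
  0   0   0   0   0   0   0   0   0   0   0
  1   0   0   0   0   0   0   2   2   2   2
  2   0   0   0   0   0   0   4   4   4   4
  3   0   0   0   0   7   7   7   7   7   7
  4   0   0   0   0   7   7   7   7  10  10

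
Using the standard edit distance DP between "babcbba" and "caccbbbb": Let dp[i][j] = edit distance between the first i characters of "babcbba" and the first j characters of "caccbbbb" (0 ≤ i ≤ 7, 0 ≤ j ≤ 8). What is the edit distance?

4

   ''  c  a  c  c  b  b  b  b
''  0  1  2  3  4  5  6  7  8
 b  1  1  2  3  4  4  5  6  7
 a  2  2  1  2  3  4  5  6  7
 b  3  3  2  2  3  3  4  5  6
 c  4  3  3  2  2  3  4  5  6
 b  5  4  4  3  3  2  3  4  5
 b  6  5  5  4  4  3  2  3  4
 a  7  6  5  5  5  4  3  3  4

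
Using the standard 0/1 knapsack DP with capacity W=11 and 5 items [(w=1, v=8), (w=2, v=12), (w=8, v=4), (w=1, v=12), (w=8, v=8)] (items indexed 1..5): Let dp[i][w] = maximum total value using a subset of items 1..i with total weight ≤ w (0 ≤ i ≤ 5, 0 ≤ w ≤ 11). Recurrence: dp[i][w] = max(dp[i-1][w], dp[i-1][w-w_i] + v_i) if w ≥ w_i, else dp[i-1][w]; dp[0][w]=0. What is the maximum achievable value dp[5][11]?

i\w   0   1   2   3   4   5   6   7   8   9  10  11
  0   0   0   0   0   0   0   0   0   0   0   0   0
  1   0   8   8   8   8   8   8   8   8   8   8   8
  2   0   8  12  20  20  20  20  20  20  20  20  20
  3   0   8  12  20  20  20  20  20  20  20  20  24
  4   0  12  20  24  32  32  32  32  32  32  32  32
  5   0  12  20  24  32  32  32  32  32  32  32  32

32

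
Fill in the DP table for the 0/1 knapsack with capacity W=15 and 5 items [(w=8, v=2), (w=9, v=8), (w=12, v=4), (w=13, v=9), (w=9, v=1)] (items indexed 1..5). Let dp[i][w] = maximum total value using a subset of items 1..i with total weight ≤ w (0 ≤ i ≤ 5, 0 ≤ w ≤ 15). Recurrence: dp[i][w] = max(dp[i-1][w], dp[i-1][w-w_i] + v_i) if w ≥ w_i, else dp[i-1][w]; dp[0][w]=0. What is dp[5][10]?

8

i\w   0   1   2   3   4   5   6   7   8   9  10  11  12  13  14  15
  0   0   0   0   0   0   0   0   0   0   0   0   0   0   0   0   0
  1   0   0   0   0   0   0   0   0   2   2   2   2   2   2   2   2
  2   0   0   0   0   0   0   0   0   2   8   8   8   8   8   8   8
  3   0   0   0   0   0   0   0   0   2   8   8   8   8   8   8   8
  4   0   0   0   0   0   0   0   0   2   8   8   8   8   9   9   9
  5   0   0   0   0   0   0   0   0   2   8   8   8   8   9   9   9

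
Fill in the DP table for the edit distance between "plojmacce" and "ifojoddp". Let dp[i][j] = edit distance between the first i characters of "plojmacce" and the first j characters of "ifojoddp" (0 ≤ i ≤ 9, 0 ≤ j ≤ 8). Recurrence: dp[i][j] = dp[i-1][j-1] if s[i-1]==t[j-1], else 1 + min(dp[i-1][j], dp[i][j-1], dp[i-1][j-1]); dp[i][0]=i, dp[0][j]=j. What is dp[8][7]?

6

   ''  i  f  o  j  o  d  d  p
''  0  1  2  3  4  5  6  7  8
 p  1  1  2  3  4  5  6  7  7
 l  2  2  2  3  4  5  6  7  8
 o  3  3  3  2  3  4  5  6  7
 j  4  4  4  3  2  3  4  5  6
 m  5  5  5  4  3  3  4  5  6
 a  6  6  6  5  4  4  4  5  6
 c  7  7  7  6  5  5  5  5  6
 c  8  8  8  7  6  6  6  6  6
 e  9  9  9  8  7  7  7  7  7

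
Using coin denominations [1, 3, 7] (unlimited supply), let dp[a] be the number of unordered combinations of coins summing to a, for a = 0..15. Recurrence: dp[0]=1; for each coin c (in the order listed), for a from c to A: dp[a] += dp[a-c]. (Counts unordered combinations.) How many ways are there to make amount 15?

after  coin     0     1     2     3     4     5     6     7     8     9    10    11    12    13    14    15
          1     1     1     1     1     1     1     1     1     1     1     1     1     1     1     1     1
          3     1     1     1     2     2     2     3     3     3     4     4     4     5     5     5     6
          7     1     1     1     2     2     2     3     4     4     5     6     6     7     8     9    10

10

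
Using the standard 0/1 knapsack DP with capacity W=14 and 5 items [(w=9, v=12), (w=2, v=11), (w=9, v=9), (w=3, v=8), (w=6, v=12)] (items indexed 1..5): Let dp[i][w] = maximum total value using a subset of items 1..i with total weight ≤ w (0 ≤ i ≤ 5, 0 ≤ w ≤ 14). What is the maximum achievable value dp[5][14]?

i\w   0   1   2   3   4   5   6   7   8   9  10  11  12  13  14
  0   0   0   0   0   0   0   0   0   0   0   0   0   0   0   0
  1   0   0   0   0   0   0   0   0   0  12  12  12  12  12  12
  2   0   0  11  11  11  11  11  11  11  12  12  23  23  23  23
  3   0   0  11  11  11  11  11  11  11  12  12  23  23  23  23
  4   0   0  11  11  11  19  19  19  19  19  19  23  23  23  31
  5   0   0  11  11  11  19  19  19  23  23  23  31  31  31  31

31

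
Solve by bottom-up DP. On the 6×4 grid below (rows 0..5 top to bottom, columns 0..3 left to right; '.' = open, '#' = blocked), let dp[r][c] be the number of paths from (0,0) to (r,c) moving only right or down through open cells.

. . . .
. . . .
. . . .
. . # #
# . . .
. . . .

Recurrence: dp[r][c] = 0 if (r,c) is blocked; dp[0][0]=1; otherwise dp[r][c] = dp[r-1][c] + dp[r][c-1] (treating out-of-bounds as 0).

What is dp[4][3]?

4

r\c   0   1   2   3
  0   1   1   1   1
  1   1   2   3   4
  2   1   3   6  10
  3   1   4   0   0
  4   0   4   4   4
  5   0   4   8  12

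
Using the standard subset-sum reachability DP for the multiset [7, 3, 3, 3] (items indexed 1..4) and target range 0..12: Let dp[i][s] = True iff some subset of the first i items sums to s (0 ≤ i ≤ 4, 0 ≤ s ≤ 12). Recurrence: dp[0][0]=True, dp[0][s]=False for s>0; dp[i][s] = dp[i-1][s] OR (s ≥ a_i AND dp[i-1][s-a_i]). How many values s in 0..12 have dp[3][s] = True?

i\s   0   1   2   3   4   5   6   7   8   9  10  11  12
  0   T   F   F   F   F   F   F   F   F   F   F   F   F
  1   T   F   F   F   F   F   F   T   F   F   F   F   F
  2   T   F   F   T   F   F   F   T   F   F   T   F   F
  3   T   F   F   T   F   F   T   T   F   F   T   F   F
  4   T   F   F   T   F   F   T   T   F   T   T   F   F

5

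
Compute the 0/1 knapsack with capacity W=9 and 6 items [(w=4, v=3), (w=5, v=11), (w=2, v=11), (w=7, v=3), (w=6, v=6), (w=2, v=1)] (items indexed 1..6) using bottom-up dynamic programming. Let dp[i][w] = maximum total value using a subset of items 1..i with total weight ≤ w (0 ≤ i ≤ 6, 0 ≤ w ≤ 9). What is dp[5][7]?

22

i\w   0   1   2   3   4   5   6   7   8   9
  0   0   0   0   0   0   0   0   0   0   0
  1   0   0   0   0   3   3   3   3   3   3
  2   0   0   0   0   3  11  11  11  11  14
  3   0   0  11  11  11  11  14  22  22  22
  4   0   0  11  11  11  11  14  22  22  22
  5   0   0  11  11  11  11  14  22  22  22
  6   0   0  11  11  12  12  14  22  22  23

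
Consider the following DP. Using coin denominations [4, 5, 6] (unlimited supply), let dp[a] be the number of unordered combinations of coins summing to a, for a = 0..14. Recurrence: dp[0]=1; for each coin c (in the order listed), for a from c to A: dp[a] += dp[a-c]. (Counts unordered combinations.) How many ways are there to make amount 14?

after  coin     0     1     2     3     4     5     6     7     8     9    10    11    12    13    14
          4     1     0     0     0     1     0     0     0     1     0     0     0     1     0     0
          5     1     0     0     0     1     1     0     0     1     1     1     0     1     1     1
          6     1     0     0     0     1     1     1     0     1     1     2     1     2     1     2

2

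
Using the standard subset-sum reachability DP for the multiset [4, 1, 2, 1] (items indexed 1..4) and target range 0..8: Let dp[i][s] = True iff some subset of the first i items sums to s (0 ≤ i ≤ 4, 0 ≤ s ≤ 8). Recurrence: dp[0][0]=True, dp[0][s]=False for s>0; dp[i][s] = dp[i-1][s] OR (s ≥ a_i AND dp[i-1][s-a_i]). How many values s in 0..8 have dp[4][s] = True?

i\s   0   1   2   3   4   5   6   7   8
  0   T   F   F   F   F   F   F   F   F
  1   T   F   F   F   T   F   F   F   F
  2   T   T   F   F   T   T   F   F   F
  3   T   T   T   T   T   T   T   T   F
  4   T   T   T   T   T   T   T   T   T

9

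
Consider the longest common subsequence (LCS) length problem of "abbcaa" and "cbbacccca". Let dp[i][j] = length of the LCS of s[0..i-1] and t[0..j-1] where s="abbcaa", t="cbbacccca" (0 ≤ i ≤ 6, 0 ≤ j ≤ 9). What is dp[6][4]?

3

   ''  c  b  b  a  c  c  c  c  a
''  0  0  0  0  0  0  0  0  0  0
 a  0  0  0  0  1  1  1  1  1  1
 b  0  0  1  1  1  1  1  1  1  1
 b  0  0  1  2  2  2  2  2  2  2
 c  0  1  1  2  2  3  3  3  3  3
 a  0  1  1  2  3  3  3  3  3  4
 a  0  1  1  2  3  3  3  3  3  4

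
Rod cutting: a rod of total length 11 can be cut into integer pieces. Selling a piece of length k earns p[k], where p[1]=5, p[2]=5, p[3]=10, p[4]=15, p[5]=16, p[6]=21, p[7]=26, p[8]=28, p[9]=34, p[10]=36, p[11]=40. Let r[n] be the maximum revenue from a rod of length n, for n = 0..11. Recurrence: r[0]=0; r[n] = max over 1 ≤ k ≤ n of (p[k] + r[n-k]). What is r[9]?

   n    0    1    2    3    4    5    6    7    8    9   10   11
r[n]    0    5   10   15   20   25   30   35   40   45   50   55

45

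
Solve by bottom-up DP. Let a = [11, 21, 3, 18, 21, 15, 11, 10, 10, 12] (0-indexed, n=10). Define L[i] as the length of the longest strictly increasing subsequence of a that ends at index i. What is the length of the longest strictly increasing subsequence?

3

   i    0    1    2    3    4    5    6    7    8    9
a[i]   11   21    3   18   21   15   11   10   10   12
L[i]    1    2    1    2    3    2    2    2    2    3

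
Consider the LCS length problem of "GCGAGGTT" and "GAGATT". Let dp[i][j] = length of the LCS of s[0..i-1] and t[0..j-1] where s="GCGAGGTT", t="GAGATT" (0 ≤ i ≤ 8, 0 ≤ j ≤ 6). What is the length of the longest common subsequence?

   ''  G  A  G  A  T  T
''  0  0  0  0  0  0  0
 G  0  1  1  1  1  1  1
 C  0  1  1  1  1  1  1
 G  0  1  1  2  2  2  2
 A  0  1  2  2  3  3  3
 G  0  1  2  3  3  3  3
 G  0  1  2  3  3  3  3
 T  0  1  2  3  3  4  4
 T  0  1  2  3  3  4  5

5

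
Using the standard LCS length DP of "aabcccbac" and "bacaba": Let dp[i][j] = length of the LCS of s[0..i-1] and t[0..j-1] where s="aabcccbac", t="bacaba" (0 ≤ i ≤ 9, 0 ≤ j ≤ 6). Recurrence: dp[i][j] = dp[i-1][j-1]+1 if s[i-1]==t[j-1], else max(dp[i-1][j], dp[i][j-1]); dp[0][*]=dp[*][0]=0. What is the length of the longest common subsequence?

   ''  b  a  c  a  b  a
''  0  0  0  0  0  0  0
 a  0  0  1  1  1  1  1
 a  0  0  1  1  2  2  2
 b  0  1  1  1  2  3  3
 c  0  1  1  2  2  3  3
 c  0  1  1  2  2  3  3
 c  0  1  1  2  2  3  3
 b  0  1  1  2  2  3  3
 a  0  1  2  2  3  3  4
 c  0  1  2  3  3  3  4

4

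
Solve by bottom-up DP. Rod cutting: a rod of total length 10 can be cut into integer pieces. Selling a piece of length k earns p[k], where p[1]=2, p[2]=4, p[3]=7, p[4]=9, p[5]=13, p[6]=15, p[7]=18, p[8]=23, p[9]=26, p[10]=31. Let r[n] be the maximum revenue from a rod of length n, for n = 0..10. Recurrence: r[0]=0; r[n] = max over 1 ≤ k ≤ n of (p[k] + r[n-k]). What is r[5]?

13

   n    0    1    2    3    4    5    6    7    8    9   10
r[n]    0    2    4    7    9   13   15   18   23   26   31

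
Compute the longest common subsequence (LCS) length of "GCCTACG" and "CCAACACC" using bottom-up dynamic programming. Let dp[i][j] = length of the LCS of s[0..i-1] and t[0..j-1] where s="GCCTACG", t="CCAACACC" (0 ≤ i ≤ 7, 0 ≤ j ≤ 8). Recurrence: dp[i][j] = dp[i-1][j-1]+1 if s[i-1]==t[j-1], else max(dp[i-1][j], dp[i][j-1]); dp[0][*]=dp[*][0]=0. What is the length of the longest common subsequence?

4

   ''  C  C  A  A  C  A  C  C
''  0  0  0  0  0  0  0  0  0
 G  0  0  0  0  0  0  0  0  0
 C  0  1  1  1  1  1  1  1  1
 C  0  1  2  2  2  2  2  2  2
 T  0  1  2  2  2  2  2  2  2
 A  0  1  2  3  3  3  3  3  3
 C  0  1  2  3  3  4  4  4  4
 G  0  1  2  3  3  4  4  4  4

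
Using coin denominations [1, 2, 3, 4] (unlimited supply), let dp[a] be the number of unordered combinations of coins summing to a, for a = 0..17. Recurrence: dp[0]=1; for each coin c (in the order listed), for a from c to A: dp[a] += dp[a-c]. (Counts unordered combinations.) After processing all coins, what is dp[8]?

15

after  coin     0     1     2     3     4     5     6     7     8     9    10    11    12    13    14    15    16    17
          1     1     1     1     1     1     1     1     1     1     1     1     1     1     1     1     1     1     1
          2     1     1     2     2     3     3     4     4     5     5     6     6     7     7     8     8     9     9
          3     1     1     2     3     4     5     7     8    10    12    14    16    19    21    24    27    30    33
          4     1     1     2     3     5     6     9    11    15    18    23    27    34    39    47    54    64    72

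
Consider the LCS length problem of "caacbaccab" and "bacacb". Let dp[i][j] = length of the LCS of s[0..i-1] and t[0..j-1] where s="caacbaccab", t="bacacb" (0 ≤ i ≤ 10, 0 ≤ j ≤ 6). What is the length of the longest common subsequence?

5

   ''  b  a  c  a  c  b
''  0  0  0  0  0  0  0
 c  0  0  0  1  1  1  1
 a  0  0  1  1  2  2  2
 a  0  0  1  1  2  2  2
 c  0  0  1  2  2  3  3
 b  0  1  1  2  2  3  4
 a  0  1  2  2  3  3  4
 c  0  1  2  3  3  4  4
 c  0  1  2  3  3  4  4
 a  0  1  2  3  4  4  4
 b  0  1  2  3  4  4  5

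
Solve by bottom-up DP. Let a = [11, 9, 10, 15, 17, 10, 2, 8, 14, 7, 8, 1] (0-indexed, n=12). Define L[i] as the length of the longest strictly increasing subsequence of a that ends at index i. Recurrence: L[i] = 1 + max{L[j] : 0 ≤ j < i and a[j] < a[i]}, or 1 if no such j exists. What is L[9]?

   i    0    1    2    3    4    5    6    7    8    9   10   11
a[i]   11    9   10   15   17   10    2    8   14    7    8    1
L[i]    1    1    2    3    4    2    1    2    3    2    3    1

2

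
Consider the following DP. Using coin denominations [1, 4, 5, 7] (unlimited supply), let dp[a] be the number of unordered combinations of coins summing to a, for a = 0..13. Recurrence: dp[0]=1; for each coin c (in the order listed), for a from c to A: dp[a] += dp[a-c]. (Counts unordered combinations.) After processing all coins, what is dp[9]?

6

after  coin     0     1     2     3     4     5     6     7     8     9    10    11    12    13
          1     1     1     1     1     1     1     1     1     1     1     1     1     1     1
          4     1     1     1     1     2     2     2     2     3     3     3     3     4     4
          5     1     1     1     1     2     3     3     3     4     5     6     6     7     8
          7     1     1     1     1     2     3     3     4     5     6     7     8    10    11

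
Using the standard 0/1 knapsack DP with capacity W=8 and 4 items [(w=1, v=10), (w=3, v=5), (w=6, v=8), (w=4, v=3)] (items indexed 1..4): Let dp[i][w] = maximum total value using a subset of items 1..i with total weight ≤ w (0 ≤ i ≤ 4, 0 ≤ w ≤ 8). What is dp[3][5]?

i\w   0   1   2   3   4   5   6   7   8
  0   0   0   0   0   0   0   0   0   0
  1   0  10  10  10  10  10  10  10  10
  2   0  10  10  10  15  15  15  15  15
  3   0  10  10  10  15  15  15  18  18
  4   0  10  10  10  15  15  15  18  18

15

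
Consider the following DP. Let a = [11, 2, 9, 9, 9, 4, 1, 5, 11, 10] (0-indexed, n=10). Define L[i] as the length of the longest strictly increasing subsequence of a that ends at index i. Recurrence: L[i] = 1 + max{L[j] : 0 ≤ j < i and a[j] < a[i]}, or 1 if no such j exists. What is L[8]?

4

   i    0    1    2    3    4    5    6    7    8    9
a[i]   11    2    9    9    9    4    1    5   11   10
L[i]    1    1    2    2    2    2    1    3    4    4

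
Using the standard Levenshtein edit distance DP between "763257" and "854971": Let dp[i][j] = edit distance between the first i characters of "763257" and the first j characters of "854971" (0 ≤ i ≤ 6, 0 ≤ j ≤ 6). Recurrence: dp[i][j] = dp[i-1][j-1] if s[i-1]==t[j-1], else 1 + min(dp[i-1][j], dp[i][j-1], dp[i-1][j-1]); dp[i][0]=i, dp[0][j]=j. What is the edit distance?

6

   ''  8  5  4  9  7  1
''  0  1  2  3  4  5  6
 7  1  1  2  3  4  4  5
 6  2  2  2  3  4  5  5
 3  3  3  3  3  4  5  6
 2  4  4  4  4  4  5  6
 5  5  5  4  5  5  5  6
 7  6  6  5  5  6  5  6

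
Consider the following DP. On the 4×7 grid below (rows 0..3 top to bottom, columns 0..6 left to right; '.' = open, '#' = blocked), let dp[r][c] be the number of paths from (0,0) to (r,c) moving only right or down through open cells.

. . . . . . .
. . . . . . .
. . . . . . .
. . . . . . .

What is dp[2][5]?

21

r\c   0   1   2   3   4   5   6
  0   1   1   1   1   1   1   1
  1   1   2   3   4   5   6   7
  2   1   3   6  10  15  21  28
  3   1   4  10  20  35  56  84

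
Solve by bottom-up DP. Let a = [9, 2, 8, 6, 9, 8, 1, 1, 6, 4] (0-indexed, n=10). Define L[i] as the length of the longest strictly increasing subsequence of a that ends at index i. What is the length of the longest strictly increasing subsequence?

3

   i    0    1    2    3    4    5    6    7    8    9
a[i]    9    2    8    6    9    8    1    1    6    4
L[i]    1    1    2    2    3    3    1    1    2    2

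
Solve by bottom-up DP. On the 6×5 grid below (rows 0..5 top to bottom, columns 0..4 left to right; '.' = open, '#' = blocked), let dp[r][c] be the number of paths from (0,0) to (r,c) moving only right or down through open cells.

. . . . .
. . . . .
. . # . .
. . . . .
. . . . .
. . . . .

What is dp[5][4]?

66

r\c   0   1   2   3   4
  0   1   1   1   1   1
  1   1   2   3   4   5
  2   1   3   0   4   9
  3   1   4   4   8  17
  4   1   5   9  17  34
  5   1   6  15  32  66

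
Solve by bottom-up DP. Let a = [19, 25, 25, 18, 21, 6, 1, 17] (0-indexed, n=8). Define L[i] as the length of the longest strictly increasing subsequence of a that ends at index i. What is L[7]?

   i    0    1    2    3    4    5    6    7
a[i]   19   25   25   18   21    6    1   17
L[i]    1    2    2    1    2    1    1    2

2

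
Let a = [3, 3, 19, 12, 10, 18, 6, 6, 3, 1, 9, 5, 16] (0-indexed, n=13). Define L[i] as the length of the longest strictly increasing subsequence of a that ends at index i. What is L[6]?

2

   i    0    1    2    3    4    5    6    7    8    9   10   11   12
a[i]    3    3   19   12   10   18    6    6    3    1    9    5   16
L[i]    1    1    2    2    2    3    2    2    1    1    3    2    4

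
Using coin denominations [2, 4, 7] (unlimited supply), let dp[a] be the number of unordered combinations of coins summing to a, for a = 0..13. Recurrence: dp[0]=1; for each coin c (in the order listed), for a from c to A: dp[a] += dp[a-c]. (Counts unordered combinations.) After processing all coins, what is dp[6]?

2

after  coin     0     1     2     3     4     5     6     7     8     9    10    11    12    13
          2     1     0     1     0     1     0     1     0     1     0     1     0     1     0
          4     1     0     1     0     2     0     2     0     3     0     3     0     4     0
          7     1     0     1     0     2     0     2     1     3     1     3     2     4     2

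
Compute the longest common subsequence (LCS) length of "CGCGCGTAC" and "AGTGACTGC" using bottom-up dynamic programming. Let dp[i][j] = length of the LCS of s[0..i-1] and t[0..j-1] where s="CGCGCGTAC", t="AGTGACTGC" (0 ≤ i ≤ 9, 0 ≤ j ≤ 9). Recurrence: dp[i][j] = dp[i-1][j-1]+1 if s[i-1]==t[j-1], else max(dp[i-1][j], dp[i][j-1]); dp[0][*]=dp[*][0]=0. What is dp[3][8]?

2

   ''  A  G  T  G  A  C  T  G  C
''  0  0  0  0  0  0  0  0  0  0
 C  0  0  0  0  0  0  1  1  1  1
 G  0  0  1  1  1  1  1  1  2  2
 C  0  0  1  1  1  1  2  2  2  3
 G  0  0  1  1  2  2  2  2  3  3
 C  0  0  1  1  2  2  3  3  3  4
 G  0  0  1  1  2  2  3  3  4  4
 T  0  0  1  2  2  2  3  4  4  4
 A  0  1  1  2  2  3  3  4  4  4
 C  0  1  1  2  2  3  4  4  4  5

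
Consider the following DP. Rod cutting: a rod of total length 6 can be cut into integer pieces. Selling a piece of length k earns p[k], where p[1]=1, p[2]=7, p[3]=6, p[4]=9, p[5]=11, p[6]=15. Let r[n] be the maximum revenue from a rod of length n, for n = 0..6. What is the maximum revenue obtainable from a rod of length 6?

21

   n    0    1    2    3    4    5    6
r[n]    0    1    7    8   14   15   21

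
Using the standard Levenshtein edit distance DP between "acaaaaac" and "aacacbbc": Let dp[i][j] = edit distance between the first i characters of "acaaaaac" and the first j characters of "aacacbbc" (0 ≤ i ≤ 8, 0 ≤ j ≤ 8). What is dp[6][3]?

4

   ''  a  a  c  a  c  b  b  c
''  0  1  2  3  4  5  6  7  8
 a  1  0  1  2  3  4  5  6  7
 c  2  1  1  1  2  3  4  5  6
 a  3  2  1  2  1  2  3  4  5
 a  4  3  2  2  2  2  3  4  5
 a  5  4  3  3  2  3  3  4  5
 a  6  5  4  4  3  3  4  4  5
 a  7  6  5  5  4  4  4  5  5
 c  8  7  6  5  5  4  5  5  5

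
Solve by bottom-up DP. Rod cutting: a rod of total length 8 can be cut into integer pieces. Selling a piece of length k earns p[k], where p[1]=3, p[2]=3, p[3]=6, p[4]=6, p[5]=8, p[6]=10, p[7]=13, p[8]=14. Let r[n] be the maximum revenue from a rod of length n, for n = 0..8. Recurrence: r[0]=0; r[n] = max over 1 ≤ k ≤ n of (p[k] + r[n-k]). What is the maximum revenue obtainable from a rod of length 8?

   n    0    1    2    3    4    5    6    7    8
r[n]    0    3    6    9   12   15   18   21   24

24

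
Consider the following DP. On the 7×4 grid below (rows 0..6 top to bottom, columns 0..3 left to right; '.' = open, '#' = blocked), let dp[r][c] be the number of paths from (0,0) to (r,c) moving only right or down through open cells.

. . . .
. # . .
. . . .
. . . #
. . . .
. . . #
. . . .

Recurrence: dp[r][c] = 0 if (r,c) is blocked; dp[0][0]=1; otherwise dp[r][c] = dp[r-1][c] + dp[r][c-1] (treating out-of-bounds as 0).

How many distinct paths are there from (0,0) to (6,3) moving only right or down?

16

r\c   0   1   2   3
  0   1   1   1   1
  1   1   0   1   2
  2   1   1   2   4
  3   1   2   4   0
  4   1   3   7   7
  5   1   4  11   0
  6   1   5  16  16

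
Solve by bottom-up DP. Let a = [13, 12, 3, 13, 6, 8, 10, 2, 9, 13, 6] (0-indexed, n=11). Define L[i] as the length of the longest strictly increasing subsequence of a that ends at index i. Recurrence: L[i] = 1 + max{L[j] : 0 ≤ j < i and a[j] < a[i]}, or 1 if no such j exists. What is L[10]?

   i    0    1    2    3    4    5    6    7    8    9   10
a[i]   13   12    3   13    6    8   10    2    9   13    6
L[i]    1    1    1    2    2    3    4    1    4    5    2

2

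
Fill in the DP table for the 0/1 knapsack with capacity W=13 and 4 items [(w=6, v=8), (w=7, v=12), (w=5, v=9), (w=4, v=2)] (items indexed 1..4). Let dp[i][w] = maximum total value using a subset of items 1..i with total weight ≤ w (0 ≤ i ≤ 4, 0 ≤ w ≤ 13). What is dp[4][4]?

i\w   0   1   2   3   4   5   6   7   8   9  10  11  12  13
  0   0   0   0   0   0   0   0   0   0   0   0   0   0   0
  1   0   0   0   0   0   0   8   8   8   8   8   8   8   8
  2   0   0   0   0   0   0   8  12  12  12  12  12  12  20
  3   0   0   0   0   0   9   9  12  12  12  12  17  21  21
  4   0   0   0   0   2   9   9  12  12  12  12  17  21  21

2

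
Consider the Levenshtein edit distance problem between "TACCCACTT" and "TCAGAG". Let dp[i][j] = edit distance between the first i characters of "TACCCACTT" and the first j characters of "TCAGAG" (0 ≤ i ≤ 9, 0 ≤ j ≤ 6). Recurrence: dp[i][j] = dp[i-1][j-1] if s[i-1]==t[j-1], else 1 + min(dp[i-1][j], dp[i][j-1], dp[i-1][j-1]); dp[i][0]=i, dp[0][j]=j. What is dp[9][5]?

   ''  T  C  A  G  A  G
''  0  1  2  3  4  5  6
 T  1  0  1  2  3  4  5
 A  2  1  1  1  2  3  4
 C  3  2  1  2  2  3  4
 C  4  3  2  2  3  3  4
 C  5  4  3  3  3  4  4
 A  6  5  4  3  4  3  4
 C  7  6  5  4  4  4  4
 T  8  7  6  5  5  5  5
 T  9  8  7  6  6  6  6

6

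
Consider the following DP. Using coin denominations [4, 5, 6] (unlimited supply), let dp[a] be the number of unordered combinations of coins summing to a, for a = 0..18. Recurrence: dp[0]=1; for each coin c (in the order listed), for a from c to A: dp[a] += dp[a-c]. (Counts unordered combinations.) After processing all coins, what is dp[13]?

after  coin     0     1     2     3     4     5     6     7     8     9    10    11    12    13    14    15    16    17    18
          4     1     0     0     0     1     0     0     0     1     0     0     0     1     0     0     0     1     0     0
          5     1     0     0     0     1     1     0     0     1     1     1     0     1     1     1     1     1     1     1
          6     1     0     0     0     1     1     1     0     1     1     2     1     2     1     2     2     3     2     3

1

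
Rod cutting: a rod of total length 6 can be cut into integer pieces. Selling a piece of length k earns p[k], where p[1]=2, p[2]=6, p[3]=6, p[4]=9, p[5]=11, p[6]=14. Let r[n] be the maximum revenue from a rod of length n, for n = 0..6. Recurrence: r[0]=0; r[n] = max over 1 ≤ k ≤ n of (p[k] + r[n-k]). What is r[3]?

8

   n    0    1    2    3    4    5    6
r[n]    0    2    6    8   12   14   18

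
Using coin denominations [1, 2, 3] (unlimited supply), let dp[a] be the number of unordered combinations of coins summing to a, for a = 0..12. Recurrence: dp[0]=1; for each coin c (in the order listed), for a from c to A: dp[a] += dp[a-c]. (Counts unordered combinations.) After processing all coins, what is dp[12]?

19

after  coin     0     1     2     3     4     5     6     7     8     9    10    11    12
          1     1     1     1     1     1     1     1     1     1     1     1     1     1
          2     1     1     2     2     3     3     4     4     5     5     6     6     7
          3     1     1     2     3     4     5     7     8    10    12    14    16    19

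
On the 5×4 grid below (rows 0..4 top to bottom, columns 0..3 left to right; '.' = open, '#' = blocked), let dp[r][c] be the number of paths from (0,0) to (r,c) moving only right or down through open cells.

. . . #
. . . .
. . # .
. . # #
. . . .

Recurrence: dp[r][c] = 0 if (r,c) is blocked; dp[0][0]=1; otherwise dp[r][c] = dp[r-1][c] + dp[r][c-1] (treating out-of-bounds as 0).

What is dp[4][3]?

r\c   0   1   2   3
  0   1   1   1   0
  1   1   2   3   3
  2   1   3   0   3
  3   1   4   0   0
  4   1   5   5   5

5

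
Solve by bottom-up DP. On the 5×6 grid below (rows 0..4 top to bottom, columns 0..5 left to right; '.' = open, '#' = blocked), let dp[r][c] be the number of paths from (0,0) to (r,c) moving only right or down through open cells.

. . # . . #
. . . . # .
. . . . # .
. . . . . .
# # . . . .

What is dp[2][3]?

7

r\c   0   1   2   3   4   5
  0   1   1   0   0   0   0
  1   1   2   2   2   0   0
  2   1   3   5   7   0   0
  3   1   4   9  16  16  16
  4   0   0   9  25  41  57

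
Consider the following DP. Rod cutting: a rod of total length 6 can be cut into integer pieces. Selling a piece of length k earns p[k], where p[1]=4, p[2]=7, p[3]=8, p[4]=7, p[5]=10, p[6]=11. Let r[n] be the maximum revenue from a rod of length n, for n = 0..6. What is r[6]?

24

   n    0    1    2    3    4    5    6
r[n]    0    4    8   12   16   20   24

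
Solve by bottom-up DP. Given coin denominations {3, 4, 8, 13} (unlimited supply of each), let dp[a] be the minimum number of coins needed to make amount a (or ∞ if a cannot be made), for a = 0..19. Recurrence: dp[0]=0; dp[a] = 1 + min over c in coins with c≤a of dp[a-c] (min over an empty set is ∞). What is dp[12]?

 a  0  1  2  3  4  5  6  7  8  9 10 11 12 13 14 15 16 17 18 19
dp  0  -  -  1  1  -  2  2  1  3  3  2  2  1  3  3  2  2  4  3
(- denotes ∞ / unreachable)

2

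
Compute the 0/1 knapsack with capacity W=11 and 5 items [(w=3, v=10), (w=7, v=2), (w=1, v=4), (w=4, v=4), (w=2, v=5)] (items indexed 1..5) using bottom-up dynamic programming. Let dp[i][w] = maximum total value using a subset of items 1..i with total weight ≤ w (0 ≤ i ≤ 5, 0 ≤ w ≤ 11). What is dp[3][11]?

16

i\w   0   1   2   3   4   5   6   7   8   9  10  11
  0   0   0   0   0   0   0   0   0   0   0   0   0
  1   0   0   0  10  10  10  10  10  10  10  10  10
  2   0   0   0  10  10  10  10  10  10  10  12  12
  3   0   4   4  10  14  14  14  14  14  14  14  16
  4   0   4   4  10  14  14  14  14  18  18  18  18
  5   0   4   5  10  14  15  19  19  19  19  23  23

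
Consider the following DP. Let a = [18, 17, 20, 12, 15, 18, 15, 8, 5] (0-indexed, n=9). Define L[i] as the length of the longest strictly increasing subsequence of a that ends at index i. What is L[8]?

1

   i    0    1    2    3    4    5    6    7    8
a[i]   18   17   20   12   15   18   15    8    5
L[i]    1    1    2    1    2    3    2    1    1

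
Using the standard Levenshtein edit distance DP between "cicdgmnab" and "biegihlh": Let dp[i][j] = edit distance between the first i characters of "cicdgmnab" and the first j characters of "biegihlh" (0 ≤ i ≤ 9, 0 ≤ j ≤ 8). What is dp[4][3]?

   ''  b  i  e  g  i  h  l  h
''  0  1  2  3  4  5  6  7  8
 c  1  1  2  3  4  5  6  7  8
 i  2  2  1  2  3  4  5  6  7
 c  3  3  2  2  3  4  5  6  7
 d  4  4  3  3  3  4  5  6  7
 g  5  5  4  4  3  4  5  6  7
 m  6  6  5  5  4  4  5  6  7
 n  7  7  6  6  5  5  5  6  7
 a  8  8  7  7  6  6  6  6  7
 b  9  8  8  8  7  7  7  7  7

3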